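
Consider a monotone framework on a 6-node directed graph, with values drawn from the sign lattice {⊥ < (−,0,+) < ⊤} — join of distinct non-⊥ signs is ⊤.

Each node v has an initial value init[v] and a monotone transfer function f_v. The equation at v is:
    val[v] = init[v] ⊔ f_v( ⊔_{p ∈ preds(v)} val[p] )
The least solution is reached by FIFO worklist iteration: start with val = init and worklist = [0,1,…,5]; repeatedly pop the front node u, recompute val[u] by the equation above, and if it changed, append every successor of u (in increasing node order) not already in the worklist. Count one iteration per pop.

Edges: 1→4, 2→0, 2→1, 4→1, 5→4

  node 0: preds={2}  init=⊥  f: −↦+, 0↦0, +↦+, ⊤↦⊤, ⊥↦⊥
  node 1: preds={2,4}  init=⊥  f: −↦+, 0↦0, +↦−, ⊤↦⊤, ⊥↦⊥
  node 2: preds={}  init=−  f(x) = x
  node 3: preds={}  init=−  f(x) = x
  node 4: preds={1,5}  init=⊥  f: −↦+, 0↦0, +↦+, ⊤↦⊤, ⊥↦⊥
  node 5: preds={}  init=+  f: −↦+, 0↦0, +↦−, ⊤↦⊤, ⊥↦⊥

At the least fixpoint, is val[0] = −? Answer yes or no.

no

Worklist (9 pops):
  #1 pop 0: in=− → + (was ⊥); enqueue []
  #2 pop 1: in=− → + (was ⊥); enqueue []
  #3 pop 2: in=⊥ → − (no change)
  #4 pop 3: in=⊥ → − (no change)
  #5 pop 4: in=+ → + (was ⊥); enqueue [1]
  #6 pop 5: in=⊥ → + (no change)
  #7 pop 1: in=⊤ → ⊤ (was +); enqueue [4]
  #8 pop 4: in=⊤ → ⊤ (was +); enqueue [1]
  #9 pop 1: in=⊤ → ⊤ (no change)

Fixpoint:
  val[0] = +
  val[1] = ⊤
  val[2] = −
  val[3] = −
  val[4] = ⊤
  val[5] = +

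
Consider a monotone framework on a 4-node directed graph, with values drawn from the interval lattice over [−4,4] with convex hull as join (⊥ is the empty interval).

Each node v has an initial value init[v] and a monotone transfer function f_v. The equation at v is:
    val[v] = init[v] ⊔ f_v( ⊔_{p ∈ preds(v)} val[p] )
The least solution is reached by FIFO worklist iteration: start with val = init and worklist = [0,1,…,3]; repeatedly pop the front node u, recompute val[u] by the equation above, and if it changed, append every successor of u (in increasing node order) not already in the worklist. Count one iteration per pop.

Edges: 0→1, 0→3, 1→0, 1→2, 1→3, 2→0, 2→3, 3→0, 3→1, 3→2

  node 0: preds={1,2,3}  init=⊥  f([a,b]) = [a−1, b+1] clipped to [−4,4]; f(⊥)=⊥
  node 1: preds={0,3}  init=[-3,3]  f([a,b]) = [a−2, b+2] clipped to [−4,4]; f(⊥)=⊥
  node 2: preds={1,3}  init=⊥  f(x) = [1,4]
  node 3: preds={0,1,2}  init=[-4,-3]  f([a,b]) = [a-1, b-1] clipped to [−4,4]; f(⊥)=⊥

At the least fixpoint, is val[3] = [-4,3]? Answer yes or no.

Trace (7 dequeues):
  [1] u=0 | in [-4,3] | out [-4,4] | prev ⊥ | push {}
  [2] u=1 | in [-4,4] | out [-4,4] | prev [-3,3] | push {0}
  [3] u=2 | in [-4,4] | out [1,4] | prev ⊥ | push {}
  [4] u=3 | in [-4,4] | out [-4,3] | prev [-4,-3] | push {1,2}
  [5] u=0 | in [-4,4] | out [-4,4] | ==
  [6] u=1 | in [-4,4] | out [-4,4] | ==
  [7] u=2 | in [-4,4] | out [1,4] | ==

Converged values:
  [0] [-4,4]
  [1] [-4,4]
  [2] [1,4]
  [3] [-4,3]

yes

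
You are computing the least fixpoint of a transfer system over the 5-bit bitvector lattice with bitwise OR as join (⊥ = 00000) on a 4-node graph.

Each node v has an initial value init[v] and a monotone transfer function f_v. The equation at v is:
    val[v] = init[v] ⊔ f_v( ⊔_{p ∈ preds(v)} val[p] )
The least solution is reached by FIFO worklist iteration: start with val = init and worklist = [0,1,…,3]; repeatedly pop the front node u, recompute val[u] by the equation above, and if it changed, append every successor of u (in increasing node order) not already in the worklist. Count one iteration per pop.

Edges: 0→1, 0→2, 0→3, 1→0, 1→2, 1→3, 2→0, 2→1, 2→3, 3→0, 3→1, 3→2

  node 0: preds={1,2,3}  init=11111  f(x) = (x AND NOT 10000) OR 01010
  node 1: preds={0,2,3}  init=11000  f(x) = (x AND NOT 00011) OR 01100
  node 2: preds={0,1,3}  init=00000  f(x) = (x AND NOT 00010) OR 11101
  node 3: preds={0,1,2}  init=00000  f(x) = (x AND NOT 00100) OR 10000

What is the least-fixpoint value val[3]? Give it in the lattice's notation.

11011

Worklist (7 pops):
  #1 pop 0: in=11000 → 11111 (no change)
  #2 pop 1: in=11111 → 11100 (was 11000); enqueue [0]
  #3 pop 2: in=11111 → 11101 (was 00000); enqueue [1]
  #4 pop 3: in=11111 → 11011 (was 00000); enqueue [2]
  #5 pop 0: in=11111 → 11111 (no change)
  #6 pop 1: in=11111 → 11100 (no change)
  #7 pop 2: in=11111 → 11101 (no change)

Fixpoint:
  val[0] = 11111
  val[1] = 11100
  val[2] = 11101
  val[3] = 11011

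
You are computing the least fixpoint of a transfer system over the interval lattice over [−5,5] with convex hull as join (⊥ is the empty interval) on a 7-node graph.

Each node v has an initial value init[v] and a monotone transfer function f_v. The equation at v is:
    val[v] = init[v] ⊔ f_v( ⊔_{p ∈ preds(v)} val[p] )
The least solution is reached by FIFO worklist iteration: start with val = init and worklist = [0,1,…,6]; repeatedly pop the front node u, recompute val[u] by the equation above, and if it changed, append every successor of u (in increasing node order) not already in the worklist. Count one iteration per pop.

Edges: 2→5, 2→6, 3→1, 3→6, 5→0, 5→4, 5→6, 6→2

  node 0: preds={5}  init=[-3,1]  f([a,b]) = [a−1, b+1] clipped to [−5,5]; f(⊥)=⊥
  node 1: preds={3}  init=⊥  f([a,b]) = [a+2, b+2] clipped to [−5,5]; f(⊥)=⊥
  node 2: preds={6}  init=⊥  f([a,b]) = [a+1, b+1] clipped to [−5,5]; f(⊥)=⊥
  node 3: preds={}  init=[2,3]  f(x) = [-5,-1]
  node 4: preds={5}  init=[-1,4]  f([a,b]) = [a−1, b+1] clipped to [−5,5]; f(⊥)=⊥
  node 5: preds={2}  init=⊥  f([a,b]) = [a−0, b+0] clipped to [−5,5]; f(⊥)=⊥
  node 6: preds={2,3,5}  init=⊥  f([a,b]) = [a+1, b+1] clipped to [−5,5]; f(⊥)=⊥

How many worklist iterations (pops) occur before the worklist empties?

Worklist (14 pops):
  #1 pop 0: in=⊥ → [-3,1] (no change)
  #2 pop 1: in=[2,3] → [4,5] (was ⊥); enqueue []
  #3 pop 2: in=⊥ → ⊥ (no change)
  #4 pop 3: in=⊥ → [-5,3] (was [2,3]); enqueue [1]
  #5 pop 4: in=⊥ → [-1,4] (no change)
  #6 pop 5: in=⊥ → ⊥ (no change)
  #7 pop 6: in=[-5,3] → [-4,4] (was ⊥); enqueue [2]
  #8 pop 1: in=[-5,3] → [-3,5] (was [4,5]); enqueue []
  #9 pop 2: in=[-4,4] → [-3,5] (was ⊥); enqueue [5,6]
  #10 pop 5: in=[-3,5] → [-3,5] (was ⊥); enqueue [0,4]
  #11 pop 6: in=[-5,5] → [-4,5] (was [-4,4]); enqueue [2]
  #12 pop 0: in=[-3,5] → [-4,5] (was [-3,1]); enqueue []
  #13 pop 4: in=[-3,5] → [-4,5] (was [-1,4]); enqueue []
  #14 pop 2: in=[-4,5] → [-3,5] (no change)

Fixpoint:
  val[0] = [-4,5]
  val[1] = [-3,5]
  val[2] = [-3,5]
  val[3] = [-5,3]
  val[4] = [-4,5]
  val[5] = [-3,5]
  val[6] = [-4,5]

14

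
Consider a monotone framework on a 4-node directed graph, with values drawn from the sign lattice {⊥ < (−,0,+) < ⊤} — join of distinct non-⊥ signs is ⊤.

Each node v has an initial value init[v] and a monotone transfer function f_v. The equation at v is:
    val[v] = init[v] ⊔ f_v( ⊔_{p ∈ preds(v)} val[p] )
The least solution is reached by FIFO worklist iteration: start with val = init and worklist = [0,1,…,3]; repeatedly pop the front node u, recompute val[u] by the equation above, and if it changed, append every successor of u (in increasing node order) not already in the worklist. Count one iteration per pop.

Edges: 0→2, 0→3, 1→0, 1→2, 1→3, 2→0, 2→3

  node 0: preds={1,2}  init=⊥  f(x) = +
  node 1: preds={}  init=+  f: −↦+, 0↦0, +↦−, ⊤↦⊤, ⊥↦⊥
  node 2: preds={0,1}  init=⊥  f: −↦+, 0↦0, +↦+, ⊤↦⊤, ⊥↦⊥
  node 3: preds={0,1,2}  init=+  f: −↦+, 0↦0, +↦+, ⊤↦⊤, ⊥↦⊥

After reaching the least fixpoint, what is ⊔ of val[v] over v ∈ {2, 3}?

Iteration log — 5 steps:
  step 1. node 0  ⊔preds=+  new=+  old=⊥  +wl: 
  step 2. node 1  ⊔preds=⊥  new=+  stable
  step 3. node 2  ⊔preds=+  new=+  old=⊥  +wl: 0
  step 4. node 3  ⊔preds=+  new=+  stable
  step 5. node 0  ⊔preds=+  new=+  stable

Least fixpoint reached:
  node 0: +
  node 1: +
  node 2: +
  node 3: +

+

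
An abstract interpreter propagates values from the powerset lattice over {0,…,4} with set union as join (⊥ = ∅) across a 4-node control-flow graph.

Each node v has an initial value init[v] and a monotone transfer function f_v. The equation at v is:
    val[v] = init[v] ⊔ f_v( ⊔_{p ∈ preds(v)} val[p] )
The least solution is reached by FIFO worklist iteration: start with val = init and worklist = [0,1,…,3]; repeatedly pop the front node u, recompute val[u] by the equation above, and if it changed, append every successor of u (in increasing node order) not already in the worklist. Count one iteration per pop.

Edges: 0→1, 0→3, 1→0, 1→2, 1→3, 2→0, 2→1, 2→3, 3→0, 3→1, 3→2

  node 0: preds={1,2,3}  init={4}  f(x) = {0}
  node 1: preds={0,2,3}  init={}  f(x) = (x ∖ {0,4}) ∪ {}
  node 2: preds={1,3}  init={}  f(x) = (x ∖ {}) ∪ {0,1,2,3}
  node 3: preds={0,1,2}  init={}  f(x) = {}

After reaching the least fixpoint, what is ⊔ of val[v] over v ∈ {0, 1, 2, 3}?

{0,1,2,3,4}

Trace (9 dequeues):
  [1] u=0 | in {} | out {0,4} | prev {4} | push {}
  [2] u=1 | in {0,4} | out {} | ==
  [3] u=2 | in {} | out {0,1,2,3} | prev {} | push {0,1}
  [4] u=3 | in {0,1,2,3,4} | out {} | ==
  [5] u=0 | in {0,1,2,3} | out {0,4} | ==
  [6] u=1 | in {0,1,2,3,4} | out {1,2,3} | prev {} | push {0,2,3}
  [7] u=0 | in {0,1,2,3} | out {0,4} | ==
  [8] u=2 | in {1,2,3} | out {0,1,2,3} | ==
  [9] u=3 | in {0,1,2,3,4} | out {} | ==

Converged values:
  [0] {0,4}
  [1] {1,2,3}
  [2] {0,1,2,3}
  [3] {}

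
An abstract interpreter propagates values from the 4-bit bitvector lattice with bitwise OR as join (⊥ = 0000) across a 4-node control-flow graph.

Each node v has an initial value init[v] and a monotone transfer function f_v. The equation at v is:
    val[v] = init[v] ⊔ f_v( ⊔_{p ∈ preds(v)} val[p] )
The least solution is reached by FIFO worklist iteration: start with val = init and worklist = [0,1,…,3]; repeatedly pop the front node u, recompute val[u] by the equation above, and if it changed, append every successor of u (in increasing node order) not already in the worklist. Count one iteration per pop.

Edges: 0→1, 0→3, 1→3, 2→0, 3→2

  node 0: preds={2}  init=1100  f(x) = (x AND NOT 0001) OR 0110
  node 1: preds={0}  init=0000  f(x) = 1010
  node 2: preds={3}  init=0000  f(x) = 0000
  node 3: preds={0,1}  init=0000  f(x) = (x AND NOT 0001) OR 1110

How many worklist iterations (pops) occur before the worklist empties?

Worklist (5 pops):
  #1 pop 0: in=0000 → 1110 (was 1100); enqueue []
  #2 pop 1: in=1110 → 1010 (was 0000); enqueue []
  #3 pop 2: in=0000 → 0000 (no change)
  #4 pop 3: in=1110 → 1110 (was 0000); enqueue [2]
  #5 pop 2: in=1110 → 0000 (no change)

Fixpoint:
  val[0] = 1110
  val[1] = 1010
  val[2] = 0000
  val[3] = 1110

5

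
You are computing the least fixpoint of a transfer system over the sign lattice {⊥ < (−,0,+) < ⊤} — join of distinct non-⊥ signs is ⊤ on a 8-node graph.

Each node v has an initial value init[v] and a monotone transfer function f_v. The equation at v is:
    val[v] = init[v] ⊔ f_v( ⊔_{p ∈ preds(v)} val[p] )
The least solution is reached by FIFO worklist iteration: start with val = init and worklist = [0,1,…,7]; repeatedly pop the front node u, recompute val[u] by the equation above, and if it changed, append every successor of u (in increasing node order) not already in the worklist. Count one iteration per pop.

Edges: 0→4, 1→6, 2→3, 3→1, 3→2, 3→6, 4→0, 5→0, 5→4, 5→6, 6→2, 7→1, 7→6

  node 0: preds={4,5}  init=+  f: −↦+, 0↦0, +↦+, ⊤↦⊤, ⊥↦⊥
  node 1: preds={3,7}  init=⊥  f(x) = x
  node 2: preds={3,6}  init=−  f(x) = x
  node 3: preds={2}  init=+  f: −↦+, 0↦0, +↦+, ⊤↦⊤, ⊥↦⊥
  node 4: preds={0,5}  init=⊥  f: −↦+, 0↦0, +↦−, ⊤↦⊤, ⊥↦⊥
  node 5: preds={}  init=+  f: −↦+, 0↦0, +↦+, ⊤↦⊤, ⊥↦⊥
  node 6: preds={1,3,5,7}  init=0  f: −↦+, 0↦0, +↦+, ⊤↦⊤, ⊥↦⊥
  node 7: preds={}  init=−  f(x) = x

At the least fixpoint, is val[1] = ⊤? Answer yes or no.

yes

Iteration log — 13 steps:
  step 1. node 0  ⊔preds=+  new=+  stable
  step 2. node 1  ⊔preds=⊤  new=⊤  old=⊥  +wl: 
  step 3. node 2  ⊔preds=⊤  new=⊤  old=−  +wl: 
  step 4. node 3  ⊔preds=⊤  new=⊤  old=+  +wl: 1,2
  step 5. node 4  ⊔preds=+  new=−  old=⊥  +wl: 0
  step 6. node 5  ⊔preds=⊥  new=+  stable
  step 7. node 6  ⊔preds=⊤  new=⊤  old=0  +wl: 
  step 8. node 7  ⊔preds=⊥  new=−  stable
  step 9. node 1  ⊔preds=⊤  new=⊤  stable
  step 10. node 2  ⊔preds=⊤  new=⊤  stable
  step 11. node 0  ⊔preds=⊤  new=⊤  old=+  +wl: 4
  step 12. node 4  ⊔preds=⊤  new=⊤  old=−  +wl: 0
  step 13. node 0  ⊔preds=⊤  new=⊤  stable

Least fixpoint reached:
  node 0: ⊤
  node 1: ⊤
  node 2: ⊤
  node 3: ⊤
  node 4: ⊤
  node 5: +
  node 6: ⊤
  node 7: −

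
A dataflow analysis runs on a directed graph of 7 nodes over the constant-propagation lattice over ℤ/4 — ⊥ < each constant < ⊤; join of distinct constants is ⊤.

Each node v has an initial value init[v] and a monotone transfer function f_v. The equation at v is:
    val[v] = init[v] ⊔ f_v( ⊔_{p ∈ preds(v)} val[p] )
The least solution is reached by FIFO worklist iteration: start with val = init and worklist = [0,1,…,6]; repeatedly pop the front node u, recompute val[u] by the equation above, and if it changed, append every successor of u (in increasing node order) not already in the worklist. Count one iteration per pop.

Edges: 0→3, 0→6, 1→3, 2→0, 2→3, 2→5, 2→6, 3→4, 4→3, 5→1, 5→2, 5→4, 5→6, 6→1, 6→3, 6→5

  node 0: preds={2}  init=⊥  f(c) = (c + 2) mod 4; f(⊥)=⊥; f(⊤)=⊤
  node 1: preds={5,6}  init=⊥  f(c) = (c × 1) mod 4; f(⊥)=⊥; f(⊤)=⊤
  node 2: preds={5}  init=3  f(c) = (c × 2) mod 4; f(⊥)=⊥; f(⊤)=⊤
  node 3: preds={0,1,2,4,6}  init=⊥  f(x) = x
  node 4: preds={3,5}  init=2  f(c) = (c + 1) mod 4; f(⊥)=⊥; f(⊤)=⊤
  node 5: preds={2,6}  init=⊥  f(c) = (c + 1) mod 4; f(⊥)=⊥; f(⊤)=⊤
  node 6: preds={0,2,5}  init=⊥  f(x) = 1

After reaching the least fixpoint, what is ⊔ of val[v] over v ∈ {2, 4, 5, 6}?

⊤

Trace (19 dequeues):
  [1] u=0 | in 3 | out 1 | prev ⊥ | push {}
  [2] u=1 | in ⊥ | out ⊥ | ==
  [3] u=2 | in ⊥ | out 3 | ==
  [4] u=3 | in ⊤ | out ⊤ | prev ⊥ | push {}
  [5] u=4 | in ⊤ | out ⊤ | prev 2 | push {3}
  [6] u=5 | in 3 | out 0 | prev ⊥ | push {1,2,4}
  [7] u=6 | in ⊤ | out 1 | prev ⊥ | push {5}
  [8] u=3 | in ⊤ | out ⊤ | ==
  [9] u=1 | in ⊤ | out ⊤ | prev ⊥ | push {3}
  [10] u=2 | in 0 | out ⊤ | prev 3 | push {0,6}
  [11] u=4 | in ⊤ | out ⊤ | ==
  [12] u=5 | in ⊤ | out ⊤ | prev 0 | push {1,2,4}
  [13] u=3 | in ⊤ | out ⊤ | ==
  [14] u=0 | in ⊤ | out ⊤ | prev 1 | push {3}
  [15] u=6 | in ⊤ | out 1 | ==
  [16] u=1 | in ⊤ | out ⊤ | ==
  [17] u=2 | in ⊤ | out ⊤ | ==
  [18] u=4 | in ⊤ | out ⊤ | ==
  [19] u=3 | in ⊤ | out ⊤ | ==

Converged values:
  [0] ⊤
  [1] ⊤
  [2] ⊤
  [3] ⊤
  [4] ⊤
  [5] ⊤
  [6] 1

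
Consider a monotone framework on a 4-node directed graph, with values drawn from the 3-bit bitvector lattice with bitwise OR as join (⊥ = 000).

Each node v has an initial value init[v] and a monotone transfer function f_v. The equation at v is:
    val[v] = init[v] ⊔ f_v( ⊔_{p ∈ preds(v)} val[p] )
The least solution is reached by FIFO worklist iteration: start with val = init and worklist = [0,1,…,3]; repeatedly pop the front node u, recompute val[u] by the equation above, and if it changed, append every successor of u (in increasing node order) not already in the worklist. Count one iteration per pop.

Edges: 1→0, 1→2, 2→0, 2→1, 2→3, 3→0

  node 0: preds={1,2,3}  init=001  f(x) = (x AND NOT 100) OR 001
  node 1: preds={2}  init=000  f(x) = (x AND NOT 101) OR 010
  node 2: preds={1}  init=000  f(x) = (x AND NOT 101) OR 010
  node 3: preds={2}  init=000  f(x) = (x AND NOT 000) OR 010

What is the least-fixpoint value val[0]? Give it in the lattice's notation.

011

Trace (6 dequeues):
  [1] u=0 | in 000 | out 001 | ==
  [2] u=1 | in 000 | out 010 | prev 000 | push {0}
  [3] u=2 | in 010 | out 010 | prev 000 | push {1}
  [4] u=3 | in 010 | out 010 | prev 000 | push {}
  [5] u=0 | in 010 | out 011 | prev 001 | push {}
  [6] u=1 | in 010 | out 010 | ==

Converged values:
  [0] 011
  [1] 010
  [2] 010
  [3] 010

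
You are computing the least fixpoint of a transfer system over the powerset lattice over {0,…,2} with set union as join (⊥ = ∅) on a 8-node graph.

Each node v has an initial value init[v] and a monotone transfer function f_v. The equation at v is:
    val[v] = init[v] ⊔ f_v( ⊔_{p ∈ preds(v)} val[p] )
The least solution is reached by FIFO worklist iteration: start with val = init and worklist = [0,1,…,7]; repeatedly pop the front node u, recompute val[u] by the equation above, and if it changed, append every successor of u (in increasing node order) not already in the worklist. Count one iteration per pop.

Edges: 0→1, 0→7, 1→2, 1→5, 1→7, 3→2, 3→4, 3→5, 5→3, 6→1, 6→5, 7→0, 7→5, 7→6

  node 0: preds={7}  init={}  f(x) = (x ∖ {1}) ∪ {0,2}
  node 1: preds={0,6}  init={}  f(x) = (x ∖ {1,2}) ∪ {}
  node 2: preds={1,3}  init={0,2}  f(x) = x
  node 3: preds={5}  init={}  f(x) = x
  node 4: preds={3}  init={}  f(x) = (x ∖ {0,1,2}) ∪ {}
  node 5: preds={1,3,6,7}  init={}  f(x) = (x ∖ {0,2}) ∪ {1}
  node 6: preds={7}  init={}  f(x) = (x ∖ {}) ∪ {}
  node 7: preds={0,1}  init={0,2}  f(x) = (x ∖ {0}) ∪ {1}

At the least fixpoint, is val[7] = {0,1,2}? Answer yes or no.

yes

Trace (17 dequeues):
  [1] u=0 | in {0,2} | out {0,2} | prev {} | push {}
  [2] u=1 | in {0,2} | out {0} | prev {} | push {}
  [3] u=2 | in {0} | out {0,2} | ==
  [4] u=3 | in {} | out {} | ==
  [5] u=4 | in {} | out {} | ==
  [6] u=5 | in {0,2} | out {1} | prev {} | push {3}
  [7] u=6 | in {0,2} | out {0,2} | prev {} | push {1,5}
  [8] u=7 | in {0,2} | out {0,1,2} | prev {0,2} | push {0,6}
  [9] u=3 | in {1} | out {1} | prev {} | push {2,4}
  [10] u=1 | in {0,2} | out {0} | ==
  [11] u=5 | in {0,1,2} | out {1} | ==
  [12] u=0 | in {0,1,2} | out {0,2} | ==
  [13] u=6 | in {0,1,2} | out {0,1,2} | prev {0,2} | push {1,5}
  [14] u=2 | in {0,1} | out {0,1,2} | prev {0,2} | push {}
  [15] u=4 | in {1} | out {} | ==
  [16] u=1 | in {0,1,2} | out {0} | ==
  [17] u=5 | in {0,1,2} | out {1} | ==

Converged values:
  [0] {0,2}
  [1] {0}
  [2] {0,1,2}
  [3] {1}
  [4] {}
  [5] {1}
  [6] {0,1,2}
  [7] {0,1,2}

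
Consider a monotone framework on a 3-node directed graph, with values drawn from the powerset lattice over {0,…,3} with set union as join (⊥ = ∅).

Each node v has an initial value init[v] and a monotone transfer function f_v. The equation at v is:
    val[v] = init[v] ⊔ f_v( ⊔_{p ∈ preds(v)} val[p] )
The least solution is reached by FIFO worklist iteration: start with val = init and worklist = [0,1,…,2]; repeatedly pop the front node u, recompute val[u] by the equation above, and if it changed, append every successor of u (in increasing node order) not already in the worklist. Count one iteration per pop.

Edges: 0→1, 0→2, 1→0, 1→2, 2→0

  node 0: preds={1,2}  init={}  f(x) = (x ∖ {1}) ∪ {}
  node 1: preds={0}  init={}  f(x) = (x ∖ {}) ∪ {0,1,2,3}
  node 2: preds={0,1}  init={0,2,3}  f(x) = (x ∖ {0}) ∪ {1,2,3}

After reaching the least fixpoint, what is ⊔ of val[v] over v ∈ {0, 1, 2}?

Trace (4 dequeues):
  [1] u=0 | in {0,2,3} | out {0,2,3} | prev {} | push {}
  [2] u=1 | in {0,2,3} | out {0,1,2,3} | prev {} | push {0}
  [3] u=2 | in {0,1,2,3} | out {0,1,2,3} | prev {0,2,3} | push {}
  [4] u=0 | in {0,1,2,3} | out {0,2,3} | ==

Converged values:
  [0] {0,2,3}
  [1] {0,1,2,3}
  [2] {0,1,2,3}

{0,1,2,3}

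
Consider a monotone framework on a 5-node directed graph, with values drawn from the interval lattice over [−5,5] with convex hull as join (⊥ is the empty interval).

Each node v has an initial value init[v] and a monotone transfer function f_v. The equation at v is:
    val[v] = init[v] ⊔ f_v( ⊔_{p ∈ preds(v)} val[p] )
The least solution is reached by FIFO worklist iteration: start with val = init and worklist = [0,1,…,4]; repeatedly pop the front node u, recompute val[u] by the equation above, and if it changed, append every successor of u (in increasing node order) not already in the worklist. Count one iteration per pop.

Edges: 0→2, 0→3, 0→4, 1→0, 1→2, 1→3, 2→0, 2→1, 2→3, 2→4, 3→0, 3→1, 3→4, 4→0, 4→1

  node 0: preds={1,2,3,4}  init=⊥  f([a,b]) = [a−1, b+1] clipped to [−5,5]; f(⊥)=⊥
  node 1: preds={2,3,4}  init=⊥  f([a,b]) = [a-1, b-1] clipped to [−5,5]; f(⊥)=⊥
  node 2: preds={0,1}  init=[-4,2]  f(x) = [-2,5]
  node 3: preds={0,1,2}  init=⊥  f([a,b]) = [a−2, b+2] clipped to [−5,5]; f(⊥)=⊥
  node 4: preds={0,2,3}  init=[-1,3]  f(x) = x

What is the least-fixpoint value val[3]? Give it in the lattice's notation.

[-5,5]

Iteration log — 11 steps:
  step 1. node 0  ⊔preds=[-4,3]  new=[-5,4]  old=⊥  +wl: 
  step 2. node 1  ⊔preds=[-4,3]  new=[-5,2]  old=⊥  +wl: 0
  step 3. node 2  ⊔preds=[-5,4]  new=[-4,5]  old=[-4,2]  +wl: 1
  step 4. node 3  ⊔preds=[-5,5]  new=[-5,5]  old=⊥  +wl: 
  step 5. node 4  ⊔preds=[-5,5]  new=[-5,5]  old=[-1,3]  +wl: 
  step 6. node 0  ⊔preds=[-5,5]  new=[-5,5]  old=[-5,4]  +wl: 2,3,4
  step 7. node 1  ⊔preds=[-5,5]  new=[-5,4]  old=[-5,2]  +wl: 0
  step 8. node 2  ⊔preds=[-5,5]  new=[-4,5]  stable
  step 9. node 3  ⊔preds=[-5,5]  new=[-5,5]  stable
  step 10. node 4  ⊔preds=[-5,5]  new=[-5,5]  stable
  step 11. node 0  ⊔preds=[-5,5]  new=[-5,5]  stable

Least fixpoint reached:
  node 0: [-5,5]
  node 1: [-5,4]
  node 2: [-4,5]
  node 3: [-5,5]
  node 4: [-5,5]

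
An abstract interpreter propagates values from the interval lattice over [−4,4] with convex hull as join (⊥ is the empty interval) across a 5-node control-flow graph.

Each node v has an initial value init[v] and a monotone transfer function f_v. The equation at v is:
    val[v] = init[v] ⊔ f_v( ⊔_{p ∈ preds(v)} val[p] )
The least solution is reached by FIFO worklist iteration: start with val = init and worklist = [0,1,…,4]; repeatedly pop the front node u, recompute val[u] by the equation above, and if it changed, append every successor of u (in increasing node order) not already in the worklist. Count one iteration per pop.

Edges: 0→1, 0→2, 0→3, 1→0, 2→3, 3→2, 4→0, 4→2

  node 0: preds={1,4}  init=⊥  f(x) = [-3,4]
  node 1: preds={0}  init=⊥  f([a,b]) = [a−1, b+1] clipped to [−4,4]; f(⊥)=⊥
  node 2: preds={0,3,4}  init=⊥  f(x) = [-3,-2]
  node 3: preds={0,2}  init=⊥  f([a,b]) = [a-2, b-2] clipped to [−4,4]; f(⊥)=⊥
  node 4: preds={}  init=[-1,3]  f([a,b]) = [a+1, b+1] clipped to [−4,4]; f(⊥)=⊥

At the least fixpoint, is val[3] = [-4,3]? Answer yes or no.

Worklist (7 pops):
  #1 pop 0: in=[-1,3] → [-3,4] (was ⊥); enqueue []
  #2 pop 1: in=[-3,4] → [-4,4] (was ⊥); enqueue [0]
  #3 pop 2: in=[-3,4] → [-3,-2] (was ⊥); enqueue []
  #4 pop 3: in=[-3,4] → [-4,2] (was ⊥); enqueue [2]
  #5 pop 4: in=⊥ → [-1,3] (no change)
  #6 pop 0: in=[-4,4] → [-3,4] (no change)
  #7 pop 2: in=[-4,4] → [-3,-2] (no change)

Fixpoint:
  val[0] = [-3,4]
  val[1] = [-4,4]
  val[2] = [-3,-2]
  val[3] = [-4,2]
  val[4] = [-1,3]

no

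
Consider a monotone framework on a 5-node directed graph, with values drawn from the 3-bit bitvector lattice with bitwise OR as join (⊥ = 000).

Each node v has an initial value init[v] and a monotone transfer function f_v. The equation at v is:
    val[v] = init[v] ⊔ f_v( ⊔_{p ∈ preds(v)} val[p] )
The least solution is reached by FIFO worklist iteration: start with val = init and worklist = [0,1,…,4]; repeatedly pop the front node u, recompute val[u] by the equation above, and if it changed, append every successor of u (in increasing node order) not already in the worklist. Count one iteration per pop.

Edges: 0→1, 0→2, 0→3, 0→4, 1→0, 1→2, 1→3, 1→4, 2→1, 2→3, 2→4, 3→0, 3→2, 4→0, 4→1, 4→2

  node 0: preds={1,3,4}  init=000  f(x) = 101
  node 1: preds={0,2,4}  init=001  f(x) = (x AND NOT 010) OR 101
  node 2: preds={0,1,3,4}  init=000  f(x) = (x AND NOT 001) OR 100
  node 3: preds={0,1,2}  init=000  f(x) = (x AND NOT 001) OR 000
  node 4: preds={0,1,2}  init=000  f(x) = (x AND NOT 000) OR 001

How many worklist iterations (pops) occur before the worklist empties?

8

Iteration log — 8 steps:
  step 1. node 0  ⊔preds=001  new=101  old=000  +wl: 
  step 2. node 1  ⊔preds=101  new=101  old=001  +wl: 0
  step 3. node 2  ⊔preds=101  new=100  old=000  +wl: 1
  step 4. node 3  ⊔preds=101  new=100  old=000  +wl: 2
  step 5. node 4  ⊔preds=101  new=101  old=000  +wl: 
  step 6. node 0  ⊔preds=101  new=101  stable
  step 7. node 1  ⊔preds=101  new=101  stable
  step 8. node 2  ⊔preds=101  new=100  stable

Least fixpoint reached:
  node 0: 101
  node 1: 101
  node 2: 100
  node 3: 100
  node 4: 101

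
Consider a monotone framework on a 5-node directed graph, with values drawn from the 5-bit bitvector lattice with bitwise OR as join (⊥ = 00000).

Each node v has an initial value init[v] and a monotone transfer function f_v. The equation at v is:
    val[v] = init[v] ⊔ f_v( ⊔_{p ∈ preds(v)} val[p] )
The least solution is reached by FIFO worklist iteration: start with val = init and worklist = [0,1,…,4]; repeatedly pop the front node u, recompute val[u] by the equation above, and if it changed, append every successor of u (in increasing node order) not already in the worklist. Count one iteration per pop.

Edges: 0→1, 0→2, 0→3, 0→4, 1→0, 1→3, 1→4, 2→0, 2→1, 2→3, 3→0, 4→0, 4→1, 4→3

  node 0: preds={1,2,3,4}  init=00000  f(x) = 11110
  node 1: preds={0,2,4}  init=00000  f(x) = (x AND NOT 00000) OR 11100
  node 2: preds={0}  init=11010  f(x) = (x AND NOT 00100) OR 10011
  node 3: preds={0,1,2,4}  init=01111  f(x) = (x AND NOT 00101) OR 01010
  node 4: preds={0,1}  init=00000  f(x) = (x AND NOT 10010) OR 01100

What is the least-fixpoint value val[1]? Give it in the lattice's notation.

Worklist (13 pops):
  #1 pop 0: in=11111 → 11110 (was 00000); enqueue []
  #2 pop 1: in=11110 → 11110 (was 00000); enqueue [0]
  #3 pop 2: in=11110 → 11011 (was 11010); enqueue [1]
  #4 pop 3: in=11111 → 11111 (was 01111); enqueue []
  #5 pop 4: in=11110 → 01100 (was 00000); enqueue [3]
  #6 pop 0: in=11111 → 11110 (no change)
  #7 pop 1: in=11111 → 11111 (was 11110); enqueue [0,4]
  #8 pop 3: in=11111 → 11111 (no change)
  #9 pop 0: in=11111 → 11110 (no change)
  #10 pop 4: in=11111 → 01101 (was 01100); enqueue [0,1,3]
  #11 pop 0: in=11111 → 11110 (no change)
  #12 pop 1: in=11111 → 11111 (no change)
  #13 pop 3: in=11111 → 11111 (no change)

Fixpoint:
  val[0] = 11110
  val[1] = 11111
  val[2] = 11011
  val[3] = 11111
  val[4] = 01101

11111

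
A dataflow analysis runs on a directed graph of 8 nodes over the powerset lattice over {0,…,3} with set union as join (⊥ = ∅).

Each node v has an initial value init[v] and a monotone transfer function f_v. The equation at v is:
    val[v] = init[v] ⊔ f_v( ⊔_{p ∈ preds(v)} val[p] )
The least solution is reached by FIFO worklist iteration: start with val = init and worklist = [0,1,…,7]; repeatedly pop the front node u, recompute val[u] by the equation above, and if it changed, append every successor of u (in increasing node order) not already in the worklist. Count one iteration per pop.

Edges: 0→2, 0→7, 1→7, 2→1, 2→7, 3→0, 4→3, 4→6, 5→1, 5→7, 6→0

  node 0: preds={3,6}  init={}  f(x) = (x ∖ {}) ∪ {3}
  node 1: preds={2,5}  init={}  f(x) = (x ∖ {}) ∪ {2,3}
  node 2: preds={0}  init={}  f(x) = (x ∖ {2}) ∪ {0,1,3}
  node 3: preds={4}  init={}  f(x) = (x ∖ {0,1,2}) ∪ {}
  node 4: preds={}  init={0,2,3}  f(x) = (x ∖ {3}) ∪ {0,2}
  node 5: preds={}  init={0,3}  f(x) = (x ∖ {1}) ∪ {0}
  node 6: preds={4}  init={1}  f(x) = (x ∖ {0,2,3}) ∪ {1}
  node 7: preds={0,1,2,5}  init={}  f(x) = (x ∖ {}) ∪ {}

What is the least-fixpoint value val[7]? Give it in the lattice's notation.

Trace (11 dequeues):
  [1] u=0 | in {1} | out {1,3} | prev {} | push {}
  [2] u=1 | in {0,3} | out {0,2,3} | prev {} | push {}
  [3] u=2 | in {1,3} | out {0,1,3} | prev {} | push {1}
  [4] u=3 | in {0,2,3} | out {3} | prev {} | push {0}
  [5] u=4 | in {} | out {0,2,3} | ==
  [6] u=5 | in {} | out {0,3} | ==
  [7] u=6 | in {0,2,3} | out {1} | ==
  [8] u=7 | in {0,1,2,3} | out {0,1,2,3} | prev {} | push {}
  [9] u=1 | in {0,1,3} | out {0,1,2,3} | prev {0,2,3} | push {7}
  [10] u=0 | in {1,3} | out {1,3} | ==
  [11] u=7 | in {0,1,2,3} | out {0,1,2,3} | ==

Converged values:
  [0] {1,3}
  [1] {0,1,2,3}
  [2] {0,1,3}
  [3] {3}
  [4] {0,2,3}
  [5] {0,3}
  [6] {1}
  [7] {0,1,2,3}

{0,1,2,3}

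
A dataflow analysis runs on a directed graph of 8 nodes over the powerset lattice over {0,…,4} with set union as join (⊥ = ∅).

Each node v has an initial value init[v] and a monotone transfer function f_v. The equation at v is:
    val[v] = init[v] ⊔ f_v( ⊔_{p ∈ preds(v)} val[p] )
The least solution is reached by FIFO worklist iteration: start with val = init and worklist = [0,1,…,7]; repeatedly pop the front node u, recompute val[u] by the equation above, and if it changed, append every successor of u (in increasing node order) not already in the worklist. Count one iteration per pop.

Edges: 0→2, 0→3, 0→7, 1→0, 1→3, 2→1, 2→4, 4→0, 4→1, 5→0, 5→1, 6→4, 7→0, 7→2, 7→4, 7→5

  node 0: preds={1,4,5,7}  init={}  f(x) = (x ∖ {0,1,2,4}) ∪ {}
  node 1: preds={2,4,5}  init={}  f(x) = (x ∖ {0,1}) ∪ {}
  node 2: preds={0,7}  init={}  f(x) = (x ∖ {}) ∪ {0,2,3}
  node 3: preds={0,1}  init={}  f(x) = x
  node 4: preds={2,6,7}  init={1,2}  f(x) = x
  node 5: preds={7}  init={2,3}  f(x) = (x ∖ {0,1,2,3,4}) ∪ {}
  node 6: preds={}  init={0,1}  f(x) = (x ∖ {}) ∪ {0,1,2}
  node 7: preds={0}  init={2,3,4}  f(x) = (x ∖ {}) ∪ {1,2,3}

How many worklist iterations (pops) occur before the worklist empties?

17

Trace (17 dequeues):
  [1] u=0 | in {1,2,3,4} | out {3} | prev {} | push {}
  [2] u=1 | in {1,2,3} | out {2,3} | prev {} | push {0}
  [3] u=2 | in {2,3,4} | out {0,2,3,4} | prev {} | push {1}
  [4] u=3 | in {2,3} | out {2,3} | prev {} | push {}
  [5] u=4 | in {0,1,2,3,4} | out {0,1,2,3,4} | prev {1,2} | push {}
  [6] u=5 | in {2,3,4} | out {2,3} | ==
  [7] u=6 | in {} | out {0,1,2} | prev {0,1} | push {4}
  [8] u=7 | in {3} | out {1,2,3,4} | prev {2,3,4} | push {2,5}
  [9] u=0 | in {0,1,2,3,4} | out {3} | ==
  [10] u=1 | in {0,1,2,3,4} | out {2,3,4} | prev {2,3} | push {0,3}
  [11] u=4 | in {0,1,2,3,4} | out {0,1,2,3,4} | ==
  [12] u=2 | in {1,2,3,4} | out {0,1,2,3,4} | prev {0,2,3,4} | push {1,4}
  [13] u=5 | in {1,2,3,4} | out {2,3} | ==
  [14] u=0 | in {0,1,2,3,4} | out {3} | ==
  [15] u=3 | in {2,3,4} | out {2,3,4} | prev {2,3} | push {}
  [16] u=1 | in {0,1,2,3,4} | out {2,3,4} | ==
  [17] u=4 | in {0,1,2,3,4} | out {0,1,2,3,4} | ==

Converged values:
  [0] {3}
  [1] {2,3,4}
  [2] {0,1,2,3,4}
  [3] {2,3,4}
  [4] {0,1,2,3,4}
  [5] {2,3}
  [6] {0,1,2}
  [7] {1,2,3,4}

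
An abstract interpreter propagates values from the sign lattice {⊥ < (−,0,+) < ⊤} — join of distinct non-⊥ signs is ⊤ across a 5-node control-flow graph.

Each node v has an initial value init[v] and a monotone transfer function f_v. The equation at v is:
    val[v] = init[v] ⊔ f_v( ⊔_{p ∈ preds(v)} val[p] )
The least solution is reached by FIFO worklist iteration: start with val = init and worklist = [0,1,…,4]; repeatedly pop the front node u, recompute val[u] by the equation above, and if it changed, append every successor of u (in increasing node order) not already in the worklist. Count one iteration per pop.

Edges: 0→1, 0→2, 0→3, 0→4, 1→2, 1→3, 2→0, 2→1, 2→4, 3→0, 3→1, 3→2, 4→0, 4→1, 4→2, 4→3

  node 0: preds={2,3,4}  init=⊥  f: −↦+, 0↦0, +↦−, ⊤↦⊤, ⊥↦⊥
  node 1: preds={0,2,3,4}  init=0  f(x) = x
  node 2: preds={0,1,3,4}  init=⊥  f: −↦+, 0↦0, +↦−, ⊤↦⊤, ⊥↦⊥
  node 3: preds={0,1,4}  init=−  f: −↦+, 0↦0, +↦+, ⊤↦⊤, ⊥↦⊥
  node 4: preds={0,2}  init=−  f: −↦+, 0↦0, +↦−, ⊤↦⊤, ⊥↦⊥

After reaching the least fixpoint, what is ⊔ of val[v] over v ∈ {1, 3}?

Trace (10 dequeues):
  [1] u=0 | in − | out + | prev ⊥ | push {}
  [2] u=1 | in ⊤ | out ⊤ | prev 0 | push {}
  [3] u=2 | in ⊤ | out ⊤ | prev ⊥ | push {0,1}
  [4] u=3 | in ⊤ | out ⊤ | prev − | push {2}
  [5] u=4 | in ⊤ | out ⊤ | prev − | push {3}
  [6] u=0 | in ⊤ | out ⊤ | prev + | push {4}
  [7] u=1 | in ⊤ | out ⊤ | ==
  [8] u=2 | in ⊤ | out ⊤ | ==
  [9] u=3 | in ⊤ | out ⊤ | ==
  [10] u=4 | in ⊤ | out ⊤ | ==

Converged values:
  [0] ⊤
  [1] ⊤
  [2] ⊤
  [3] ⊤
  [4] ⊤

⊤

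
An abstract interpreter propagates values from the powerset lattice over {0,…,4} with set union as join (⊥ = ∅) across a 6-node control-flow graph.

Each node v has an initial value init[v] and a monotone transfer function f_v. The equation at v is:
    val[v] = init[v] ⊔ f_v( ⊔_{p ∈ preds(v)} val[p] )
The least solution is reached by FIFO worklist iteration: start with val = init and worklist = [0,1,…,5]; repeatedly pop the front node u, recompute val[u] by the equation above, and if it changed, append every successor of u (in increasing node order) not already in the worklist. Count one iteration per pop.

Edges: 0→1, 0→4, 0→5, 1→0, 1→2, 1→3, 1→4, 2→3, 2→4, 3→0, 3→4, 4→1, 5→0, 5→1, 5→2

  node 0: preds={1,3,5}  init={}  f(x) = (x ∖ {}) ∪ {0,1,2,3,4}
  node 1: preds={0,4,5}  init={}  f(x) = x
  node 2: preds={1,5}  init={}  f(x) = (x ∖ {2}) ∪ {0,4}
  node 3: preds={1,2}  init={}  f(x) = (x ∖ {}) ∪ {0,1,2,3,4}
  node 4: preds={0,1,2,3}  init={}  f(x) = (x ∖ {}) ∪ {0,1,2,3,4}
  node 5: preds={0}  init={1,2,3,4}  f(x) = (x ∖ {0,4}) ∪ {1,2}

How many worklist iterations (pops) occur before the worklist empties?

8

Worklist (8 pops):
  #1 pop 0: in={1,2,3,4} → {0,1,2,3,4} (was {}); enqueue []
  #2 pop 1: in={0,1,2,3,4} → {0,1,2,3,4} (was {}); enqueue [0]
  #3 pop 2: in={0,1,2,3,4} → {0,1,3,4} (was {}); enqueue []
  #4 pop 3: in={0,1,2,3,4} → {0,1,2,3,4} (was {}); enqueue []
  #5 pop 4: in={0,1,2,3,4} → {0,1,2,3,4} (was {}); enqueue [1]
  #6 pop 5: in={0,1,2,3,4} → {1,2,3,4} (no change)
  #7 pop 0: in={0,1,2,3,4} → {0,1,2,3,4} (no change)
  #8 pop 1: in={0,1,2,3,4} → {0,1,2,3,4} (no change)

Fixpoint:
  val[0] = {0,1,2,3,4}
  val[1] = {0,1,2,3,4}
  val[2] = {0,1,3,4}
  val[3] = {0,1,2,3,4}
  val[4] = {0,1,2,3,4}
  val[5] = {1,2,3,4}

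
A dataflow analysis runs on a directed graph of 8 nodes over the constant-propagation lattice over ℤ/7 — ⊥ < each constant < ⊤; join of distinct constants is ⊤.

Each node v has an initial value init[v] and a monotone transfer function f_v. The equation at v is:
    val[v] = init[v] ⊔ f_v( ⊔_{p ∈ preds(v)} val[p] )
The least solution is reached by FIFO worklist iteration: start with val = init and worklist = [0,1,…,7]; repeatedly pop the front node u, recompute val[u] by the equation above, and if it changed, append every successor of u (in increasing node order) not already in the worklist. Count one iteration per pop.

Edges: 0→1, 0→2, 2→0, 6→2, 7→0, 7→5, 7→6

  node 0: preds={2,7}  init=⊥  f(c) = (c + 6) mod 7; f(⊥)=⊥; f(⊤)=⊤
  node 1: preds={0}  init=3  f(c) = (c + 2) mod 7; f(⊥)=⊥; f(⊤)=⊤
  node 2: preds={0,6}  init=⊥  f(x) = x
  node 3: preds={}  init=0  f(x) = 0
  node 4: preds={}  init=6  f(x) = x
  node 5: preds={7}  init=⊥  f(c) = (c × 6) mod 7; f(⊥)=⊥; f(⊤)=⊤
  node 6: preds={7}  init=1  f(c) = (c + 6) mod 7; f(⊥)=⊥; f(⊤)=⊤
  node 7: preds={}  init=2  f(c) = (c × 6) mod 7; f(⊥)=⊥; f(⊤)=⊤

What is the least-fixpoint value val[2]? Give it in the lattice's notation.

⊤

Iteration log — 12 steps:
  step 1. node 0  ⊔preds=2  new=1  old=⊥  +wl: 
  step 2. node 1  ⊔preds=1  new=3  stable
  step 3. node 2  ⊔preds=1  new=1  old=⊥  +wl: 0
  step 4. node 3  ⊔preds=⊥  new=0  stable
  step 5. node 4  ⊔preds=⊥  new=6  stable
  step 6. node 5  ⊔preds=2  new=5  old=⊥  +wl: 
  step 7. node 6  ⊔preds=2  new=1  stable
  step 8. node 7  ⊔preds=⊥  new=2  stable
  step 9. node 0  ⊔preds=⊤  new=⊤  old=1  +wl: 1,2
  step 10. node 1  ⊔preds=⊤  new=⊤  old=3  +wl: 
  step 11. node 2  ⊔preds=⊤  new=⊤  old=1  +wl: 0
  step 12. node 0  ⊔preds=⊤  new=⊤  stable

Least fixpoint reached:
  node 0: ⊤
  node 1: ⊤
  node 2: ⊤
  node 3: 0
  node 4: 6
  node 5: 5
  node 6: 1
  node 7: 2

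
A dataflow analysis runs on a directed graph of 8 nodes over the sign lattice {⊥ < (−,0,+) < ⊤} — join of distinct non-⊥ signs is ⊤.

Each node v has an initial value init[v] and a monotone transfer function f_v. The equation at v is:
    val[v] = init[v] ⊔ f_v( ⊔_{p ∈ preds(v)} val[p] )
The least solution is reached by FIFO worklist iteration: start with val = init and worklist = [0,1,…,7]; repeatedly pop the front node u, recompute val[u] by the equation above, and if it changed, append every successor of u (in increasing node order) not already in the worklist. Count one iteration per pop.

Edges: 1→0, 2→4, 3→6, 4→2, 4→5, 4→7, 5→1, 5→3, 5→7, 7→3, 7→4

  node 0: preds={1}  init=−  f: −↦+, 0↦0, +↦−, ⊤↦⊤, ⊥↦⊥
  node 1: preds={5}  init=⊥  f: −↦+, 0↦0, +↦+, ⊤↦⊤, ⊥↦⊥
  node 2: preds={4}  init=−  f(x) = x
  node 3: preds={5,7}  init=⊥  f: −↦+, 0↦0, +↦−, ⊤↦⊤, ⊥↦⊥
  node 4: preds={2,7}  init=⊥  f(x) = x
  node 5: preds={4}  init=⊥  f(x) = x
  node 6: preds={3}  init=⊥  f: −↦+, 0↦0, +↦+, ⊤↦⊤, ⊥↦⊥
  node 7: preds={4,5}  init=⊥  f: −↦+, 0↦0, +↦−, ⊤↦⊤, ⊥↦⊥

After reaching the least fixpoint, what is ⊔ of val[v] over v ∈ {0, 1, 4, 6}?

⊤

Trace (21 dequeues):
  [1] u=0 | in ⊥ | out − | ==
  [2] u=1 | in ⊥ | out ⊥ | ==
  [3] u=2 | in ⊥ | out − | ==
  [4] u=3 | in ⊥ | out ⊥ | ==
  [5] u=4 | in − | out − | prev ⊥ | push {2}
  [6] u=5 | in − | out − | prev ⊥ | push {1,3}
  [7] u=6 | in ⊥ | out ⊥ | ==
  [8] u=7 | in − | out + | prev ⊥ | push {4}
  [9] u=2 | in − | out − | ==
  [10] u=1 | in − | out + | prev ⊥ | push {0}
  [11] u=3 | in ⊤ | out ⊤ | prev ⊥ | push {6}
  [12] u=4 | in ⊤ | out ⊤ | prev − | push {2,5,7}
  [13] u=0 | in + | out − | ==
  [14] u=6 | in ⊤ | out ⊤ | prev ⊥ | push {}
  [15] u=2 | in ⊤ | out ⊤ | prev − | push {4}
  [16] u=5 | in ⊤ | out ⊤ | prev − | push {1,3}
  [17] u=7 | in ⊤ | out ⊤ | prev + | push {}
  [18] u=4 | in ⊤ | out ⊤ | ==
  [19] u=1 | in ⊤ | out ⊤ | prev + | push {0}
  [20] u=3 | in ⊤ | out ⊤ | ==
  [21] u=0 | in ⊤ | out ⊤ | prev − | push {}

Converged values:
  [0] ⊤
  [1] ⊤
  [2] ⊤
  [3] ⊤
  [4] ⊤
  [5] ⊤
  [6] ⊤
  [7] ⊤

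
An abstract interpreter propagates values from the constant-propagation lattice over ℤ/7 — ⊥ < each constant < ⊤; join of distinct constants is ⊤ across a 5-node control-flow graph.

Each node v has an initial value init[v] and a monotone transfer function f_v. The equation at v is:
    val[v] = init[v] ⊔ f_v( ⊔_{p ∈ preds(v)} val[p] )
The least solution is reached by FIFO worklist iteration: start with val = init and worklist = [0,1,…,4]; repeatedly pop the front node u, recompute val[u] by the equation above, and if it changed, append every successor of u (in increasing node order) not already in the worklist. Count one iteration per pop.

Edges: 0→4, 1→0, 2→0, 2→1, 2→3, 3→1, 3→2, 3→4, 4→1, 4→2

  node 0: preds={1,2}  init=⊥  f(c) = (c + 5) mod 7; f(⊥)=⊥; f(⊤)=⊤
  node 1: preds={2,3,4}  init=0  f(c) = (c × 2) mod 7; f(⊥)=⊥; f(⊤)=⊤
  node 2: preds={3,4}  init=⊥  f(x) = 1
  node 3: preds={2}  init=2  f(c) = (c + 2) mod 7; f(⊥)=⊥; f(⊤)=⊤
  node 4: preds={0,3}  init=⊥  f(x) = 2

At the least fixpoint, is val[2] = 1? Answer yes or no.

Iteration log — 9 steps:
  step 1. node 0  ⊔preds=0  new=5  old=⊥  +wl: 
  step 2. node 1  ⊔preds=2  new=⊤  old=0  +wl: 0
  step 3. node 2  ⊔preds=2  new=1  old=⊥  +wl: 1
  step 4. node 3  ⊔preds=1  new=⊤  old=2  +wl: 2
  step 5. node 4  ⊔preds=⊤  new=2  old=⊥  +wl: 
  step 6. node 0  ⊔preds=⊤  new=⊤  old=5  +wl: 4
  step 7. node 1  ⊔preds=⊤  new=⊤  stable
  step 8. node 2  ⊔preds=⊤  new=1  stable
  step 9. node 4  ⊔preds=⊤  new=2  stable

Least fixpoint reached:
  node 0: ⊤
  node 1: ⊤
  node 2: 1
  node 3: ⊤
  node 4: 2

yes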